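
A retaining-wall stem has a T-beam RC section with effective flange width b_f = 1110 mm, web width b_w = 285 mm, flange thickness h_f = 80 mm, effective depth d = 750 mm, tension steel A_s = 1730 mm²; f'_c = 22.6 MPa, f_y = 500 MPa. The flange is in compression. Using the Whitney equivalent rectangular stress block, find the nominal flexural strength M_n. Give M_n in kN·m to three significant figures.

M_n ≈ 631 kN·m

Tension: T = A_s f_y = 1730 × 500 = 865000 N.
Try a within the flange: a = T/(0.85 f'_c b_f) = 865000/(0.85 × 22.6 × 1110) = 40.57 mm.
Since a = 40.57 ≤ h_f = 80 mm, the stress block lies entirely in the flange; analyse as a rectangular beam of width b_f.
M_n = T(d − a/2) = 865000 × (750 − 20.285) = 631.20 × 10⁶ N·mm.
M_n = 631.20 kN·m.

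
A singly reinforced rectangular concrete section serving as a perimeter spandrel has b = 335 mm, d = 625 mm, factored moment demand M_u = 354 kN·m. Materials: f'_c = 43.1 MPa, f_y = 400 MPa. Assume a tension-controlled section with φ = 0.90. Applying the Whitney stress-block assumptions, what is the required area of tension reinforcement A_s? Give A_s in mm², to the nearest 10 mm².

M_n = M_u/φ = 354/0.90 = 393.333 kN·m.
With M_n = 0.85 f'_c a b (d − a/2), solve the quadratic for a:
a = d − √(d² − 2M_n/(0.85 f'_c b)) = 625 − √(625² − 2 × 393.333×10⁶/(0.85 × 43.1 × 335)) = 53.58 mm.
A_s = 0.85 f'_c a b / f_y = 0.85 × 43.1 × 53.58 × 335 / 400 = 1643.9 mm².

A_s ≈ 1640 mm²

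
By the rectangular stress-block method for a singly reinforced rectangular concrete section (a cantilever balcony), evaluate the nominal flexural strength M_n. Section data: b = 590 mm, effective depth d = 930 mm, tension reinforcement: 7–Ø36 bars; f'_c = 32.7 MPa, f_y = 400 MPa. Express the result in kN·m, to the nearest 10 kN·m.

M_n ≈ 2400 kN·m

A_s = 7 × 1018 = 7126 mm².
T = A_s f_y = 7126 × 400 = 2850400 N = 2850.4 kN.
From C = T: a = T/(0.85 f'_c b) = 2850400/(0.85 × 32.7 × 590) = 173.81 mm.
M_n = T(d − a/2) = 2850.4 kN × (930 − 86.905) mm = 2403.16 kN·m.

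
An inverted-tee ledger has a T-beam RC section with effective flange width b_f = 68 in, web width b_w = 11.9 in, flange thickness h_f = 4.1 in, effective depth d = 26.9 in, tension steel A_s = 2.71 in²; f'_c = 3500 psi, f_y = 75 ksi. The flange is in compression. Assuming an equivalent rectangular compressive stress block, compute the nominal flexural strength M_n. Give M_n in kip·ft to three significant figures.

Tension: T = A_s f_y = 2.71 × 75 = 203.25 kips.
Try a within the flange: a = T/(0.85 f'_c b_f) = 203.25/(0.85 × 3.5 × 68) = 1.005 in.
Since a = 1.005 ≤ h_f = 4.1 in, the stress block lies entirely in the flange; analyse as a rectangular beam of width b_f.
M_n = T(d − a/2) = 203.25 × (26.9 − 0.5025) = 5365.3 kip·in.
M_n = 5365.3/12 = 447.11 kip·ft.

M_n ≈ 447 kip·ft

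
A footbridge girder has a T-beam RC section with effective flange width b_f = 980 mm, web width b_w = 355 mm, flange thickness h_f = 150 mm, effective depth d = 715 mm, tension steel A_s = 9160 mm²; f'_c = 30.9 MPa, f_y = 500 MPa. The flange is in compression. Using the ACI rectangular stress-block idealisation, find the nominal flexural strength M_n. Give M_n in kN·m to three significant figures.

M_n ≈ 2850 kN·m

Tension: T = A_s f_y = 9160 × 500 = 4580000 N.
Try a within the flange: a = T/(0.85 f'_c b_f) = 4580000/(0.85 × 30.9 × 980) = 177.94 mm.
a = 177.94 > h_f = 150 mm: the block extends into the web. Split into flange-overhang and web parts.
C_f = 0.85 f'_c (b_f − b_w) h_f = 0.85 × 30.9 × (980 − 355) × 150 = 2462344 N.
Remaining web compression depth: a_w = (T − C_f)/(0.85 f'_c b_w) = (4580000 − 2462344)/(0.85 × 30.9 × 355) = 227.12 mm.
M_n = C_f(d − h_f/2) + (T − C_f)(d − a_w/2) = 2462344 × (715 − 75) + 2117656 × (715 − 113.56) = 1575.90 + 1273.64 = 2849.54 × 10⁶ N·mm.
M_n = 2849.54 kN·m.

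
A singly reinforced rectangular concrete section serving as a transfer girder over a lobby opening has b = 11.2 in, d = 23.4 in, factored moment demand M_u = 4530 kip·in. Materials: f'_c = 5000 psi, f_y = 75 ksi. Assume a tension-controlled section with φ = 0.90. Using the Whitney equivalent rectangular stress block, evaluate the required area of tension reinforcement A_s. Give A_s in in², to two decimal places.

A_s ≈ 3.22 in²

M_n = M_u/φ = 4530/0.90 = 5033.33 kip·in.
From M_n = 0.85 f'_c a b (d − a/2):
a = d − √(d² − 2M_n/(0.85 f'_c b)) = 23.4 − √(23.4² − 2 × 5033.33/(0.85 × 5 × 11.2)) = 5.068 in.
A_s = 0.85 f'_c a b / f_y = 0.85 × 5 × 5.068 × 11.2 / 75 = 3.216 in².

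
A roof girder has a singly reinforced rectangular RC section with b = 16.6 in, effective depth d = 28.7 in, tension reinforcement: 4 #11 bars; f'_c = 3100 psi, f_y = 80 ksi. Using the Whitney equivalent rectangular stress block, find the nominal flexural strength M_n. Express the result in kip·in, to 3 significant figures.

M_n ≈ 11500 kip·in

A_s = 4 × 1.56 = 6.24 in².
T = A_s f_y = 6.24 × 80 = 499.2 kips.
a = T/(0.85 f'_c b) = 499.2/(0.85 × 3.1 × 16.6) = 11.413 in.
M_n = T(d − a/2) = 499.2 × (28.7 − 5.7065) = 11478.4 kip·in.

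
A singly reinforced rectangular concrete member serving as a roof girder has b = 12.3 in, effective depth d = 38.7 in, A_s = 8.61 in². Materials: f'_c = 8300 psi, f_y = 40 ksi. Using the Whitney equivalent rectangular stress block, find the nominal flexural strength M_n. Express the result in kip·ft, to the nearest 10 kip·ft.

T = A_s f_y = 8.61 × 40 = 344.4 kips.
a = T/(0.85 f'_c b) = 344.4/(0.85 × 8.3 × 12.3) = 3.969 in.
M_n = T(d − a/2) = 344.4 × (38.7 − 1.9845) = 12644.8 kip·in = 12644.8/12 = 1053.73 kip·ft.

M_n ≈ 1050 kip·ft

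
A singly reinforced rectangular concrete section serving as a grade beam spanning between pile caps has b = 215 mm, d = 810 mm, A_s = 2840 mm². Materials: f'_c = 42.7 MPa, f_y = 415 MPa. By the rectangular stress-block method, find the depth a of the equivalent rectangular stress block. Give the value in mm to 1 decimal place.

T = A_s f_y = 2840 × 415 = 1178600 N = 1178.6 kN.
Setting C = 0.85 f'_c a b equal to T: a = 1178600/(0.85 × 42.7 × 215) = 151.0 mm.

a ≈ 151.0 mm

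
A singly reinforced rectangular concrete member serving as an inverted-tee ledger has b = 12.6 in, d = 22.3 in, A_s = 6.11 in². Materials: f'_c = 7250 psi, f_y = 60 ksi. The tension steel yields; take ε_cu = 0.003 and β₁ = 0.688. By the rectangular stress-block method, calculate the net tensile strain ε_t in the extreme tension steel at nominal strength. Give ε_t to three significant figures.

a = A_s f_y/(0.85 f'_c b) = 4.721 in.
β₁ = 0.688, so c = a/β₁ = 4.721/0.688 = 6.862 in.
From the linear strain diagram with ε_cu = 0.003: ε_t = 0.003 (d − c)/c = 0.003 × (22.3 − 6.862)/6.862 = 0.00675.
Since ε_t ≥ 0.005, the section is tension-controlled.

ε_t ≈ 0.00675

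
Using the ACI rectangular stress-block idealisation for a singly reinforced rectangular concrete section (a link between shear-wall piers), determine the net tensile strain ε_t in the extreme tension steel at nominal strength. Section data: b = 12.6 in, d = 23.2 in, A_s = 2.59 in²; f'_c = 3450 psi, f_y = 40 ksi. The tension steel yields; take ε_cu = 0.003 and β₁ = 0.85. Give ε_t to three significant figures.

ε_t ≈ 0.0181

a = A_s f_y/(0.85 f'_c b) = 2.804 in.
β₁ = 0.85, so c = a/β₁ = 2.804/0.85 = 3.299 in.
From the linear strain diagram with ε_cu = 0.003: ε_t = 0.003 (d − c)/c = 0.003 × (23.2 − 3.299)/3.299 = 0.0181.
Since ε_t ≥ 0.005, the section is tension-controlled.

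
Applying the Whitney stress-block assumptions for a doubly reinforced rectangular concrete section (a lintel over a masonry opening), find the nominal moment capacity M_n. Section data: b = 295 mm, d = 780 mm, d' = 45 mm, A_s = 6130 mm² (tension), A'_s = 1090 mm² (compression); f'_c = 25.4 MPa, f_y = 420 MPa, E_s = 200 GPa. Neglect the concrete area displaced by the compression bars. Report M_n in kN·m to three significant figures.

M_n ≈ 1640 kN·m

Assume both tension and compression steel yield.
Net tension couple steel: A_s − A'_s = 5040 mm².
a = (A_s − A'_s) f_y / (0.85 f'_c b) = 2116800/(0.85 × 25.4 × 295) = 332.36 mm.
c = a/β₁ = 332.36/0.85 = 391.01 mm; ε'_s = 0.003(c − d')/c = 0.0027 ≥ f_y/E_s = 0.0021, so compression steel does yield.
M_n = (A_s − A'_s) f_y (d − a/2) + A'_s f_y (d − d') = [2116800 × (780 − 166.18) + 457800 × (780 − 45)] × 10⁻⁶ = 1299.33 + 336.48 = 1635.81 kN·m.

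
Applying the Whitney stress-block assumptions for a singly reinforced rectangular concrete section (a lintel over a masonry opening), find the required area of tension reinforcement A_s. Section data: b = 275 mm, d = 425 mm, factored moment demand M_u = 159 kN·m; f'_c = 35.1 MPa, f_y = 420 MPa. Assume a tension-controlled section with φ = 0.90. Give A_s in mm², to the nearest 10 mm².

M_n = M_u/φ = 159/0.90 = 176.667 kN·m.
With M_n = 0.85 f'_c a b (d − a/2), solve the quadratic for a:
a = d − √(d² − 2M_n/(0.85 f'_c b)) = 425 − √(425² − 2 × 176.667×10⁶/(0.85 × 35.1 × 275)) = 54.11 mm.
A_s = 0.85 f'_c a b / f_y = 0.85 × 35.1 × 54.11 × 275 / 420 = 1057.0 mm².

A_s ≈ 1060 mm²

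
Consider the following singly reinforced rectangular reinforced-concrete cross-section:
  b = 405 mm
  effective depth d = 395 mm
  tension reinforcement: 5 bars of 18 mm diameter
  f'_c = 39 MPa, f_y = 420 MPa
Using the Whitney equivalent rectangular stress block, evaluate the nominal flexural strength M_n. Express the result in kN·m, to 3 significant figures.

A_s = 5 × 254 = 1270 mm².
T = A_s f_y = 1270 × 420 = 533400 N = 533.4 kN.
From C = T: a = T/(0.85 f'_c b) = 533400/(0.85 × 39 × 405) = 39.73 mm.
M_n = T(d − a/2) = 533.4 kN × (395 − 19.865) mm = 200.10 kN·m.

M_n ≈ 200 kN·m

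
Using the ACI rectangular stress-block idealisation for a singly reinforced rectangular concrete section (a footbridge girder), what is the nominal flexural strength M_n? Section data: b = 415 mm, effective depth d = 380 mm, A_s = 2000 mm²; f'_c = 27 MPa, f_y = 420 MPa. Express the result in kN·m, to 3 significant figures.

T = A_s f_y = 2000 × 420 = 840000 N = 840 kN.
From C = T: a = T/(0.85 f'_c b) = 840000/(0.85 × 27 × 415) = 88.20 mm.
M_n = T(d − a/2) = 840 kN × (380 − 44.1) mm = 282.16 kN·m.

M_n ≈ 282 kN·m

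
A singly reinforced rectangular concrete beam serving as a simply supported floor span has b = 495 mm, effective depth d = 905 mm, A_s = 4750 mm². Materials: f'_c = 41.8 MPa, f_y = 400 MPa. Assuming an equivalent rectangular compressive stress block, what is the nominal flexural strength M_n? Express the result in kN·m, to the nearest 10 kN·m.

T = A_s f_y = 4750 × 400 = 1900000 N = 1900 kN.
From C = T: a = T/(0.85 f'_c b) = 1900000/(0.85 × 41.8 × 495) = 108.03 mm.
M_n = T(d − a/2) = 1900 kN × (905 − 54.015) mm = 1616.87 kN·m.

M_n ≈ 1620 kN·m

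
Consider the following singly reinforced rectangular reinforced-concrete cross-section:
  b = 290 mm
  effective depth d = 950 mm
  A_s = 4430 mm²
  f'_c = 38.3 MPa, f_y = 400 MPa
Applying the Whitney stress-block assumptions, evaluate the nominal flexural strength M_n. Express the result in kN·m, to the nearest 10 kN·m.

T = A_s f_y = 4430 × 400 = 1772000 N = 1772 kN.
From C = T: a = T/(0.85 f'_c b) = 1772000/(0.85 × 38.3 × 290) = 187.69 mm.
M_n = T(d − a/2) = 1772 kN × (950 − 93.845) mm = 1517.11 kN·m.

M_n ≈ 1520 kN·m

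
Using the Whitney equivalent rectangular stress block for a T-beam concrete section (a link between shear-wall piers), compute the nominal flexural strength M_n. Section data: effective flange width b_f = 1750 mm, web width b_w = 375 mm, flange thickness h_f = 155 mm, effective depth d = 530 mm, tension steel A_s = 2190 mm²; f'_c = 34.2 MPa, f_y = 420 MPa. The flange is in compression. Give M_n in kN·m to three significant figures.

Tension: T = A_s f_y = 2190 × 420 = 919800 N.
Try a within the flange: a = T/(0.85 f'_c b_f) = 919800/(0.85 × 34.2 × 1750) = 18.08 mm.
Since a = 18.08 ≤ h_f = 155 mm, the stress block lies entirely in the flange; analyse as a rectangular beam of width b_f.
M_n = T(d − a/2) = 919800 × (530 − 9.04) = 479.18 × 10⁶ N·mm.
M_n = 479.18 kN·m.

M_n ≈ 479 kN·m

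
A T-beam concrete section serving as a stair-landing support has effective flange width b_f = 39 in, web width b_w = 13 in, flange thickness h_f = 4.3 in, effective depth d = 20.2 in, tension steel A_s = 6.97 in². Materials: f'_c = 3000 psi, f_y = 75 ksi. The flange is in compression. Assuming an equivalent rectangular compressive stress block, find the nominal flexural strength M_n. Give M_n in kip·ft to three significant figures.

Tension: T = A_s f_y = 6.97 × 75 = 522.75 kips.
Try a within the flange: a = T/(0.85 f'_c b_f) = 522.75/(0.85 × 3 × 39) = 5.256 in.
a = 5.256 > h_f = 4.3 in: the block extends into the web. Split into flange-overhang and web parts.
C_f = 0.85 f'_c (b_f − b_w) h_f = 0.85 × 3 × (39 − 13) × 4.3 = 285.1 kips.
Remaining web compression depth: a_w = (T − C_f)/(0.85 f'_c b_w) = (522.75 − 285.1)/(0.85 × 3 × 13) = 7.169 in.
M_n = C_f(d − h_f/2) + (T − C_f)(d − a_w/2) = 285.1 × (20.2 − 2.15) + 237.65 × (20.2 − 3.5845) = 5146.1 + 3948.7 = 9094.8 kip·in.
M_n = 9094.8/12 = 757.90 kip·ft.

M_n ≈ 758 kip·ft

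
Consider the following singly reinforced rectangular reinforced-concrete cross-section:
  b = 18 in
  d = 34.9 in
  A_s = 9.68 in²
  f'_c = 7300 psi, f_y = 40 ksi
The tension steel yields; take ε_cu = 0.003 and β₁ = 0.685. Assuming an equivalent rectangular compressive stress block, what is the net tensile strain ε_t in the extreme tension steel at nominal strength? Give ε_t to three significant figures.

ε_t ≈ 0.0177

a = A_s f_y/(0.85 f'_c b) = 3.467 in.
β₁ = 0.685, so c = a/β₁ = 3.467/0.685 = 5.061 in.
From the linear strain diagram with ε_cu = 0.003: ε_t = 0.003 (d − c)/c = 0.003 × (34.9 − 5.061)/5.061 = 0.0177.
Since ε_t ≥ 0.005, the section is tension-controlled.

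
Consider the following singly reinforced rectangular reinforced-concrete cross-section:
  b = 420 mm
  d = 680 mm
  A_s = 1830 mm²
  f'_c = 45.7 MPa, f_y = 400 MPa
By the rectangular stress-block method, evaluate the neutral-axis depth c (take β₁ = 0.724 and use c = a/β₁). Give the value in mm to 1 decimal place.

c ≈ 62.0 mm

T = A_s f_y = 1830 × 400 = 732000 N = 732 kN.
Setting C = 0.85 f'_c a b equal to T: a = 732000/(0.85 × 45.7 × 420) = 44.867 mm.
With β₁ = 0.724, c = a/β₁ = 44.867/0.724 = 62.0 mm.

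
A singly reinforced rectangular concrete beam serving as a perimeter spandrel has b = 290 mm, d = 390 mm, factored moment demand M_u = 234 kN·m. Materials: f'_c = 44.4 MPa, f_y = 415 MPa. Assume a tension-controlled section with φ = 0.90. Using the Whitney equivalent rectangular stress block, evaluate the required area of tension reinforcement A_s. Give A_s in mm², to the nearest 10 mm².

M_n = M_u/φ = 234/0.90 = 260 kN·m.
With M_n = 0.85 f'_c a b (d − a/2), solve the quadratic for a:
a = d − √(d² − 2M_n/(0.85 f'_c b)) = 390 − √(390² − 2 × 260×10⁶/(0.85 × 44.4 × 290)) = 66.60 mm.
A_s = 0.85 f'_c a b / f_y = 0.85 × 44.4 × 66.60 × 290 / 415 = 1756.4 mm².

A_s ≈ 1760 mm²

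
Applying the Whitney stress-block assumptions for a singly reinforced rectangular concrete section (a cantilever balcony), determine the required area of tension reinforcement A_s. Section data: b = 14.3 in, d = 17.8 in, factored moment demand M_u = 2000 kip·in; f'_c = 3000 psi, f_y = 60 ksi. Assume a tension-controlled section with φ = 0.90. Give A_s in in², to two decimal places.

A_s ≈ 2.33 in²

M_n = M_u/φ = 2000/0.90 = 2222.22 kip·in.
From M_n = 0.85 f'_c a b (d − a/2):
a = d − √(d² − 2M_n/(0.85 f'_c b)) = 17.8 − √(17.8² − 2 × 2222.22/(0.85 × 3 × 14.3)) = 3.837 in.
A_s = 0.85 f'_c a b / f_y = 0.85 × 3 × 3.837 × 14.3 / 60 = 2.332 in².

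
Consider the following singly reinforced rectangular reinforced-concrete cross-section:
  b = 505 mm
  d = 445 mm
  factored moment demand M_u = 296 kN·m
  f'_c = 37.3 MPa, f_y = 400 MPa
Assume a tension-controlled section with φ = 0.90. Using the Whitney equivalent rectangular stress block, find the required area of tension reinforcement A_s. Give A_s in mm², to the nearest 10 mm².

A_s ≈ 1950 mm²

M_n = M_u/φ = 296/0.90 = 328.889 kN·m.
With M_n = 0.85 f'_c a b (d − a/2), solve the quadratic for a:
a = d − √(d² − 2M_n/(0.85 f'_c b)) = 445 − √(445² − 2 × 328.889×10⁶/(0.85 × 37.3 × 505)) = 48.84 mm.
A_s = 0.85 f'_c a b / f_y = 0.85 × 37.3 × 48.84 × 505 / 400 = 1954.9 mm².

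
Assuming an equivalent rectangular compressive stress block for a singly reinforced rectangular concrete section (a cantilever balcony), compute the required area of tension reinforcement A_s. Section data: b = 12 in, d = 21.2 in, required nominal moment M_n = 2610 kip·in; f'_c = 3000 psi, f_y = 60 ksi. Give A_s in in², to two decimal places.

From M_n = 0.85 f'_c a b (d − a/2):
a = d − √(d² − 2M_n/(0.85 f'_c b)) = 21.2 − √(21.2² − 2 × 2610/(0.85 × 3 × 12)) = 4.501 in.
A_s = 0.85 f'_c a b / f_y = 0.85 × 3 × 4.501 × 12 / 60 = 2.296 in².

A_s ≈ 2.30 in²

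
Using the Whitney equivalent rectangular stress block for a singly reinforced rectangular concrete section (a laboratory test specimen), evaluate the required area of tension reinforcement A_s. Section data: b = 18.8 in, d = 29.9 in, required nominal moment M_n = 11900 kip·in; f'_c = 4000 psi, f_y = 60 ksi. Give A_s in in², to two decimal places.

A_s ≈ 7.52 in²

From M_n = 0.85 f'_c a b (d − a/2):
a = d − √(d² − 2M_n/(0.85 f'_c b)) = 29.9 − √(29.9² − 2 × 11900/(0.85 × 4 × 18.8)) = 7.060 in.
A_s = 0.85 f'_c a b / f_y = 0.85 × 4 × 7.060 × 18.8 / 60 = 7.521 in².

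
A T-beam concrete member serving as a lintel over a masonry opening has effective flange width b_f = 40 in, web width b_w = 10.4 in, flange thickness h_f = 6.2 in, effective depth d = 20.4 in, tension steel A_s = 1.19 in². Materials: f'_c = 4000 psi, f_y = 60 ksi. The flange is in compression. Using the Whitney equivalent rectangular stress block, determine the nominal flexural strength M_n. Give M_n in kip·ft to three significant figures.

Tension: T = A_s f_y = 1.19 × 60 = 71.4 kips.
Try a within the flange: a = T/(0.85 f'_c b_f) = 71.4/(0.85 × 4 × 40) = 0.525 in.
Since a = 0.525 ≤ h_f = 6.2 in, the stress block lies entirely in the flange; analyse as a rectangular beam of width b_f.
M_n = T(d − a/2) = 71.4 × (20.4 − 0.2625) = 1437.8 kip·in.
M_n = 1437.8/12 = 119.82 kip·ft.

M_n ≈ 120 kip·ft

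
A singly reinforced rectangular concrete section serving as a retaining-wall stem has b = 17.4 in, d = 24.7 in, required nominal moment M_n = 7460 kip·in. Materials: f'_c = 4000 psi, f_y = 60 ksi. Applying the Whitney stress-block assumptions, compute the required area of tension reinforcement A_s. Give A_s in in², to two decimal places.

From M_n = 0.85 f'_c a b (d − a/2):
a = d − √(d² − 2M_n/(0.85 f'_c b)) = 24.7 − √(24.7² − 2 × 7460/(0.85 × 4 × 17.4)) = 5.782 in.
A_s = 0.85 f'_c a b / f_y = 0.85 × 4 × 5.782 × 17.4 / 60 = 5.701 in².

A_s ≈ 5.70 in²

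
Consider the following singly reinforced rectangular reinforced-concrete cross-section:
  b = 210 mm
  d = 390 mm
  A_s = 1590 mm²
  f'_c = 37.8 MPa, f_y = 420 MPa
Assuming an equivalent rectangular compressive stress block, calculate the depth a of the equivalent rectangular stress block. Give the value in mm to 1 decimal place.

T = A_s f_y = 1590 × 420 = 667800 N = 667.8 kN.
Setting C = 0.85 f'_c a b equal to T: a = 667800/(0.85 × 37.8 × 210) = 99.0 mm.

a ≈ 99.0 mm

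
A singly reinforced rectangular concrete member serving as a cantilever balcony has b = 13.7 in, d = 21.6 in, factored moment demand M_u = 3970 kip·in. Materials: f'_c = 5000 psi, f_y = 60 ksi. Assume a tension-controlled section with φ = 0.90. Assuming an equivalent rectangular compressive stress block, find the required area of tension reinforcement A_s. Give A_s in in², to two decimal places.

A_s ≈ 3.74 in²

M_n = M_u/φ = 3970/0.90 = 4411.11 kip·in.
From M_n = 0.85 f'_c a b (d − a/2):
a = d − √(d² − 2M_n/(0.85 f'_c b)) = 21.6 − √(21.6² − 2 × 4411.11/(0.85 × 5 × 13.7)) = 3.851 in.
A_s = 0.85 f'_c a b / f_y = 0.85 × 5 × 3.851 × 13.7 / 60 = 3.737 in².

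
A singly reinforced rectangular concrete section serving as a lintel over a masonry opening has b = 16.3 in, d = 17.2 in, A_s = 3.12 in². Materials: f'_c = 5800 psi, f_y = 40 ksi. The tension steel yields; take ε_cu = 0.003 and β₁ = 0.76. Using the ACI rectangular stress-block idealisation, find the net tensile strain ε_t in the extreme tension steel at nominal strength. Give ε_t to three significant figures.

a = A_s f_y/(0.85 f'_c b) = 1.553 in.
β₁ = 0.76, so c = a/β₁ = 1.553/0.76 = 2.043 in.
From the linear strain diagram with ε_cu = 0.003: ε_t = 0.003 (d − c)/c = 0.003 × (17.2 − 2.043)/2.043 = 0.0223.
Since ε_t ≥ 0.005, the section is tension-controlled.

ε_t ≈ 0.0223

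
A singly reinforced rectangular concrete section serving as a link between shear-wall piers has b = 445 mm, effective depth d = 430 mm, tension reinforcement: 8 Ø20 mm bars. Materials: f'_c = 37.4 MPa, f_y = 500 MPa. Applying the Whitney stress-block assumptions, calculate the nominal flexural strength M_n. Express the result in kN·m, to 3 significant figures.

M_n ≈ 484 kN·m

A_s = 8 × 314 = 2512 mm².
T = A_s f_y = 2512 × 500 = 1256000 N = 1256 kN.
From C = T: a = T/(0.85 f'_c b) = 1256000/(0.85 × 37.4 × 445) = 88.78 mm.
M_n = T(d − a/2) = 1256 kN × (430 − 44.39) mm = 484.33 kN·m.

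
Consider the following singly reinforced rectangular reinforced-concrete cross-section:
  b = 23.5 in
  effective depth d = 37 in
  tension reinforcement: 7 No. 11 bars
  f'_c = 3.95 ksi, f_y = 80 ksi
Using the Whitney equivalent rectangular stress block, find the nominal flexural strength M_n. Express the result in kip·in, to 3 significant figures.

M_n ≈ 27500 kip·in

A_s = 7 × 1.56 = 10.92 in².
T = A_s f_y = 10.92 × 80 = 873.6 kips.
a = T/(0.85 f'_c b) = 873.6/(0.85 × 3.95 × 23.5) = 11.072 in.
M_n = T(d − a/2) = 873.6 × (37 − 5.536) = 27487.0 kip·in.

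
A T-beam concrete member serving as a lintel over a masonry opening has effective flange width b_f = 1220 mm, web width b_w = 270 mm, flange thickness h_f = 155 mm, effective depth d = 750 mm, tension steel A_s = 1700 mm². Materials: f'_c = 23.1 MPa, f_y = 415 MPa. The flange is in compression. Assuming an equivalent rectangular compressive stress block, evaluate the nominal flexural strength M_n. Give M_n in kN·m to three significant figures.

Tension: T = A_s f_y = 1700 × 415 = 705500 N.
Try a within the flange: a = T/(0.85 f'_c b_f) = 705500/(0.85 × 23.1 × 1220) = 29.45 mm.
Since a = 29.45 ≤ h_f = 155 mm, the stress block lies entirely in the flange; analyse as a rectangular beam of width b_f.
M_n = T(d − a/2) = 705500 × (750 − 14.725) = 518.74 × 10⁶ N·mm.
M_n = 518.74 kN·m.

M_n ≈ 519 kN·m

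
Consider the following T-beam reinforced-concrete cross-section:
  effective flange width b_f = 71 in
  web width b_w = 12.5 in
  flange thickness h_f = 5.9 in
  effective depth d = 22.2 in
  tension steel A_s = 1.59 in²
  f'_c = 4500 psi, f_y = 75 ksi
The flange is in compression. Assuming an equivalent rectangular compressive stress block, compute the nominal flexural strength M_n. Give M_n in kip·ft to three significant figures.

Tension: T = A_s f_y = 1.59 × 75 = 119.25 kips.
Try a within the flange: a = T/(0.85 f'_c b_f) = 119.25/(0.85 × 4.5 × 71) = 0.439 in.
Since a = 0.439 ≤ h_f = 5.9 in, the stress block lies entirely in the flange; analyse as a rectangular beam of width b_f.
M_n = T(d − a/2) = 119.25 × (22.2 − 0.2195) = 2621.2 kip·in.
M_n = 2621.2/12 = 218.43 kip·ft.

M_n ≈ 218 kip·ft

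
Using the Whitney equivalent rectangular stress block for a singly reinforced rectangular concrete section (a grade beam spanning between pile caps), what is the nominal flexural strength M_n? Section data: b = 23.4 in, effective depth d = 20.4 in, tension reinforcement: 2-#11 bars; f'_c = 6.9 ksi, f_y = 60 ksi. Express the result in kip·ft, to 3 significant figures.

A_s = 2 × 1.56 = 3.12 in².
T = A_s f_y = 3.12 × 60 = 187.2 kips.
a = T/(0.85 f'_c b) = 187.2/(0.85 × 6.9 × 23.4) = 1.364 in.
M_n = T(d − a/2) = 187.2 × (20.4 − 0.682) = 3691.2 kip·in = 3691.2/12 = 307.60 kip·ft.

M_n ≈ 308 kip·ft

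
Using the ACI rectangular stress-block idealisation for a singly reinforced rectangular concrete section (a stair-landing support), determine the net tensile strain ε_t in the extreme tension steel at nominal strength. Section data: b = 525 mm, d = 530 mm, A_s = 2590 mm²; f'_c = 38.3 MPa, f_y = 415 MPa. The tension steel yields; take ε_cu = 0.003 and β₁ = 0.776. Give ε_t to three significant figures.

ε_t ≈ 0.0166

a = A_s f_y/(0.85 f'_c b) = 62.89 mm.
β₁ = 0.776, so c = a/β₁ = 62.89/0.776 = 81.04 mm.
From the linear strain diagram with ε_cu = 0.003: ε_t = 0.003 (d − c)/c = 0.003 × (530 − 81.04)/81.04 = 0.0166.
Since ε_t ≥ 0.005, the section is tension-controlled.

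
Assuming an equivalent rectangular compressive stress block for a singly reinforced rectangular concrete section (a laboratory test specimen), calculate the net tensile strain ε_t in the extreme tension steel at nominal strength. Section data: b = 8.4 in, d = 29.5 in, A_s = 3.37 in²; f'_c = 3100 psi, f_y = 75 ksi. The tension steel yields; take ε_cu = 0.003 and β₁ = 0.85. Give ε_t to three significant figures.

ε_t ≈ 0.00359

a = A_s f_y/(0.85 f'_c b) = 11.419 in.
β₁ = 0.85, so c = a/β₁ = 11.419/0.85 = 13.434 in.
From the linear strain diagram with ε_cu = 0.003: ε_t = 0.003 (d − c)/c = 0.003 × (29.5 − 13.434)/13.434 = 0.00359.
ε_t < 0.004 — the section is over-reinforced for flexure under ACI limits.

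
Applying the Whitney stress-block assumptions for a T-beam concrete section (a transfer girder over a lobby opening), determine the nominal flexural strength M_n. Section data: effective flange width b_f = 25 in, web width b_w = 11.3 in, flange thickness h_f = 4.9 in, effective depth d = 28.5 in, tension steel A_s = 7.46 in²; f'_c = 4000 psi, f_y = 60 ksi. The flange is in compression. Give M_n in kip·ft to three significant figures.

M_n ≈ 964 kip·ft

Tension: T = A_s f_y = 7.46 × 60 = 447.6 kips.
Try a within the flange: a = T/(0.85 f'_c b_f) = 447.6/(0.85 × 4 × 25) = 5.266 in.
a = 5.266 > h_f = 4.9 in: the block extends into the web. Split into flange-overhang and web parts.
C_f = 0.85 f'_c (b_f − b_w) h_f = 0.85 × 4 × (25 − 11.3) × 4.9 = 228.2 kips.
Remaining web compression depth: a_w = (T − C_f)/(0.85 f'_c b_w) = (447.6 − 228.2)/(0.85 × 4 × 11.3) = 5.711 in.
M_n = C_f(d − h_f/2) + (T − C_f)(d − a_w/2) = 228.2 × (28.5 − 2.45) + 219.4 × (28.5 − 2.8555) = 5944.6 + 5626.4 = 11571.0 kip·in.
M_n = 11571.0/12 = 964.25 kip·ft.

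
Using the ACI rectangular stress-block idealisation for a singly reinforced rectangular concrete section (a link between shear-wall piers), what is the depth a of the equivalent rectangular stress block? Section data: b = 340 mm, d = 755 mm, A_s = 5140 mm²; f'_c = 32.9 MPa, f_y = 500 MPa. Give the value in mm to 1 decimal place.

a ≈ 270.3 mm

T = A_s f_y = 5140 × 500 = 2570000 N = 2570 kN.
Setting C = 0.85 f'_c a b equal to T: a = 2570000/(0.85 × 32.9 × 340) = 270.3 mm.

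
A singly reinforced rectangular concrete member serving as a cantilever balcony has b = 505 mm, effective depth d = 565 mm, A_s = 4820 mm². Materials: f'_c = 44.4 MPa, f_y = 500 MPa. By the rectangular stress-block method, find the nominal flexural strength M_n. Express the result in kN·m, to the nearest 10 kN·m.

T = A_s f_y = 4820 × 500 = 2410000 N = 2410 kN.
From C = T: a = T/(0.85 f'_c b) = 2410000/(0.85 × 44.4 × 505) = 126.45 mm.
M_n = T(d − a/2) = 2410 kN × (565 − 63.225) mm = 1209.28 kN·m.

M_n ≈ 1210 kN·m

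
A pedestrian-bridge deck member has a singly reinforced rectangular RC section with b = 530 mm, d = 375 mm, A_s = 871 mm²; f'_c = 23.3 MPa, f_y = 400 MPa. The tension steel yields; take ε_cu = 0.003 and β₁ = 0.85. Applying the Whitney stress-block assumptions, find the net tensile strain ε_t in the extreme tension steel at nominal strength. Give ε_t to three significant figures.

ε_t ≈ 0.0258

a = A_s f_y/(0.85 f'_c b) = 33.19 mm.
β₁ = 0.85, so c = a/β₁ = 33.19/0.85 = 39.05 mm.
From the linear strain diagram with ε_cu = 0.003: ε_t = 0.003 (d − c)/c = 0.003 × (375 − 39.05)/39.05 = 0.0258.
Since ε_t ≥ 0.005, the section is tension-controlled.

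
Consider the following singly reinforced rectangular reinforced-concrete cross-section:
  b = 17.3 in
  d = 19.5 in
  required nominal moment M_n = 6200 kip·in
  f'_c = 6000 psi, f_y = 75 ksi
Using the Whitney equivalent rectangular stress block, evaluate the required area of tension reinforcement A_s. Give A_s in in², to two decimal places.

A_s ≈ 4.73 in²

From M_n = 0.85 f'_c a b (d − a/2):
a = d − √(d² − 2M_n/(0.85 f'_c b)) = 19.5 − √(19.5² − 2 × 6200/(0.85 × 6 × 17.3)) = 4.017 in.
A_s = 0.85 f'_c a b / f_y = 0.85 × 6 × 4.017 × 17.3 / 75 = 4.726 in².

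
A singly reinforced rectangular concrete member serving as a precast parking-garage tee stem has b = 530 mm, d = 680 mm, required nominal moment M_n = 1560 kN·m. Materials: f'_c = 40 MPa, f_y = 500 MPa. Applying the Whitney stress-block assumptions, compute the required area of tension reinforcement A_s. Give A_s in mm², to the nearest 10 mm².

A_s ≈ 5120 mm²

With M_n = 0.85 f'_c a b (d − a/2), solve the quadratic for a:
a = d − √(d² − 2M_n/(0.85 f'_c b)) = 680 − √(680² − 2 × 1560×10⁶/(0.85 × 40 × 530)) = 142.17 mm.
A_s = 0.85 f'_c a b / f_y = 0.85 × 40 × 142.17 × 530 / 500 = 5123.8 mm².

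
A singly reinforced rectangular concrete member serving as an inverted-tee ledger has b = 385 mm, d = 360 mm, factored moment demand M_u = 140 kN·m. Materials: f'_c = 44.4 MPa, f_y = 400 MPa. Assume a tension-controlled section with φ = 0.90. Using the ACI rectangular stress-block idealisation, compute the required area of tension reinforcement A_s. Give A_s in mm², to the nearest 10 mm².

M_n = M_u/φ = 140/0.90 = 155.556 kN·m.
With M_n = 0.85 f'_c a b (d − a/2), solve the quadratic for a:
a = d − √(d² − 2M_n/(0.85 f'_c b)) = 360 − √(360² − 2 × 155.556×10⁶/(0.85 × 44.4 × 385)) = 31.08 mm.
A_s = 0.85 f'_c a b / f_y = 0.85 × 44.4 × 31.08 × 385 / 400 = 1129.0 mm².

A_s ≈ 1130 mm²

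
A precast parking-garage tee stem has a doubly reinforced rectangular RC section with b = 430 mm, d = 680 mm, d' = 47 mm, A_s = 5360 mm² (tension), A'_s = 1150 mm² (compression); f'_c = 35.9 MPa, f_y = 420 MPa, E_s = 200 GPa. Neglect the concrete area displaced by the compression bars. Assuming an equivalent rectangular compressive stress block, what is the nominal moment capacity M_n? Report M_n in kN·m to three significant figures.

M_n ≈ 1390 kN·m

Assume both tension and compression steel yield.
Net tension couple steel: A_s − A'_s = 4210 mm².
a = (A_s − A'_s) f_y / (0.85 f'_c b) = 1768200/(0.85 × 35.9 × 430) = 134.76 mm.
c = a/β₁ = 134.76/0.794 = 169.72 mm; ε'_s = 0.003(c − d')/c = 0.0022 ≥ f_y/E_s = 0.0021, so compression steel does yield.
M_n = (A_s − A'_s) f_y (d − a/2) + A'_s f_y (d − d') = [1768200 × (680 − 67.38) + 483000 × (680 − 47)] × 10⁻⁶ = 1083.23 + 305.74 = 1388.97 kN·m.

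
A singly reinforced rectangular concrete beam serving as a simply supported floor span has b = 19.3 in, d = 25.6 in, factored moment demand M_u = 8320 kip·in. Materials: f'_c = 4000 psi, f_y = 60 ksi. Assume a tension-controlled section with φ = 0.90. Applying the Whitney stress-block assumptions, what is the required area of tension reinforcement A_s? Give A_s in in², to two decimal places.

A_s ≈ 6.86 in²

M_n = M_u/φ = 8320/0.90 = 9244.44 kip·in.
From M_n = 0.85 f'_c a b (d − a/2):
a = d − √(d² − 2M_n/(0.85 f'_c b)) = 25.6 − √(25.6² − 2 × 9244.44/(0.85 × 4 × 19.3)) = 6.271 in.
A_s = 0.85 f'_c a b / f_y = 0.85 × 4 × 6.271 × 19.3 / 60 = 6.858 in².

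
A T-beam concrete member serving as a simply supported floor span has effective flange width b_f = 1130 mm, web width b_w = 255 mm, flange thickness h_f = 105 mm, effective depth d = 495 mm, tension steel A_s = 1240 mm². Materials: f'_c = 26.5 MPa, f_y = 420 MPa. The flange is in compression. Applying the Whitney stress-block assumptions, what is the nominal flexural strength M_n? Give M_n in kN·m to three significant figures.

M_n ≈ 252 kN·m

Tension: T = A_s f_y = 1240 × 420 = 520800 N.
Try a within the flange: a = T/(0.85 f'_c b_f) = 520800/(0.85 × 26.5 × 1130) = 20.46 mm.
Since a = 20.46 ≤ h_f = 105 mm, the stress block lies entirely in the flange; analyse as a rectangular beam of width b_f.
M_n = T(d − a/2) = 520800 × (495 − 10.23) = 252.47 × 10⁶ N·mm.
M_n = 252.47 kN·m.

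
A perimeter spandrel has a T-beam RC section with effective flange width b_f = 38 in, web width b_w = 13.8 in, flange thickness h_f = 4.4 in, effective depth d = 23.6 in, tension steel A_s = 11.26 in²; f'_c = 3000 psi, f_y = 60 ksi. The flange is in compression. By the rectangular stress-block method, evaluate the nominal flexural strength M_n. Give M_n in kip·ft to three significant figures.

M_n ≈ 1090 kip·ft

Tension: T = A_s f_y = 11.26 × 60 = 675.6 kips.
Try a within the flange: a = T/(0.85 f'_c b_f) = 675.6/(0.85 × 3 × 38) = 6.972 in.
a = 6.972 > h_f = 4.4 in: the block extends into the web. Split into flange-overhang and web parts.
C_f = 0.85 f'_c (b_f − b_w) h_f = 0.85 × 3 × (38 − 13.8) × 4.4 = 271.5 kips.
Remaining web compression depth: a_w = (T − C_f)/(0.85 f'_c b_w) = (675.6 − 271.5)/(0.85 × 3 × 13.8) = 11.483 in.
M_n = C_f(d − h_f/2) + (T − C_f)(d − a_w/2) = 271.5 × (23.6 − 2.2) + 404.1 × (23.6 − 5.7415) = 5810.1 + 7216.6 = 13026.7 kip·in.
M_n = 13026.7/12 = 1085.56 kip·ft.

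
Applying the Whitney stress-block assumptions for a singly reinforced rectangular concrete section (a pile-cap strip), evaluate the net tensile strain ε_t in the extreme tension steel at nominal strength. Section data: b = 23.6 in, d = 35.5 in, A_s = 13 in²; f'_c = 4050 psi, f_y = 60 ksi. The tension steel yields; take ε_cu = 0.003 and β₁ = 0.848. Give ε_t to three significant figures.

a = A_s f_y/(0.85 f'_c b) = 9.601 in.
β₁ = 0.848, so c = a/β₁ = 9.601/0.848 = 11.322 in.
From the linear strain diagram with ε_cu = 0.003: ε_t = 0.003 (d − c)/c = 0.003 × (35.5 − 11.322)/11.322 = 0.00641.
Since ε_t ≥ 0.005, the section is tension-controlled.

ε_t ≈ 0.00641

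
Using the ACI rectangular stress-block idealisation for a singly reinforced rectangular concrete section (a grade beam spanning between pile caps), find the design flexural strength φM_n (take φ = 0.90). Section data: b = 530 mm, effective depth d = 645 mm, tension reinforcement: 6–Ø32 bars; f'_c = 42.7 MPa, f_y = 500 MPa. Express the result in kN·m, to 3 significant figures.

φM_n ≈ 1260 kN·m

A_s = 6 × 804 = 4824 mm².
T = A_s f_y = 4824 × 500 = 2412000 N = 2412 kN.
From C = T: a = T/(0.85 f'_c b) = 2412000/(0.85 × 42.7 × 530) = 125.39 mm.
M_n = T(d − a/2) = 2412 kN × (645 − 62.695) mm = 1404.52 kN·m.
φM_n = 0.90 × 1404.52 = 1264.07 kN·m.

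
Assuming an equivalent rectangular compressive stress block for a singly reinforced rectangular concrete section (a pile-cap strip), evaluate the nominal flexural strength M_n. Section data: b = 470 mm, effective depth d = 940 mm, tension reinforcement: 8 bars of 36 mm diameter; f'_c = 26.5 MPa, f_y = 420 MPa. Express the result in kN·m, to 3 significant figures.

A_s = 8 × 1018 = 8144 mm².
T = A_s f_y = 8144 × 420 = 3420480 N = 3420.48 kN.
From C = T: a = T/(0.85 f'_c b) = 3420480/(0.85 × 26.5 × 470) = 323.09 mm.
M_n = T(d − a/2) = 3420.48 kN × (940 − 161.545) mm = 2662.69 kN·m.

M_n ≈ 2660 kN·m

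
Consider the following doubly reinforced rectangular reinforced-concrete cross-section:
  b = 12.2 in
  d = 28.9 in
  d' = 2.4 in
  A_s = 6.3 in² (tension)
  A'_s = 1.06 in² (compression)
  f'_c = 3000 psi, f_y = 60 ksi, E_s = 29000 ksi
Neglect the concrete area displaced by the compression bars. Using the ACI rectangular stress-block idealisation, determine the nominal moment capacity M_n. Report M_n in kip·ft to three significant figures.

M_n ≈ 765 kip·ft

Assume both steels yield.
a = (A_s − A'_s) f_y/(0.85 f'_c b) = (6.3 − 1.06) × 60/(0.85 × 3 × 12.2) = 10.106 in.
c = a/β₁ = 10.106/0.85 = 11.889 in; ε'_s = 0.003(c − d')/c = 0.0024 ≥ ε_y = 0.0021, so the compression steel yields.
M_n = (A_s − A'_s) f_y (d − a/2) + A'_s f_y (d − d') = 314.4 × (28.9 − 5.053) + 63.6 × (28.9 − 2.4) = 7497.5 + 1685.4 = 9182.9 kip·in = 9182.9/12 = 765.24 kip·ft.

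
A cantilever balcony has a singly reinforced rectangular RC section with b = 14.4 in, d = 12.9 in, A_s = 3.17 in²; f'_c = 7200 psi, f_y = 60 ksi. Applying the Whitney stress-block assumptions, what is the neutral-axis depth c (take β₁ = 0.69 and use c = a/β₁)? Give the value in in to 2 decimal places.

T = A_s f_y = 3.17 × 60 = 190.2 kips.
a = T/(0.85 f'_c b) = 190.2/(0.85 × 7.2 × 14.4) = 2.1582 in.
With β₁ = 0.69, c = a/β₁ = 2.1582/0.69 = 3.13 in.

c ≈ 3.13 in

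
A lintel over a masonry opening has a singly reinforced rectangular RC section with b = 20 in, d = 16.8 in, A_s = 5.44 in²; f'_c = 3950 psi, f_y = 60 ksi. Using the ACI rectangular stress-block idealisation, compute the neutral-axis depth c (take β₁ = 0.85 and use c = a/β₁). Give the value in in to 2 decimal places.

T = A_s f_y = 5.44 × 60 = 326.4 kips.
a = T/(0.85 f'_c b) = 326.4/(0.85 × 3.95 × 20) = 4.8608 in.
With β₁ = 0.85, c = a/β₁ = 4.8608/0.85 = 5.72 in.

c ≈ 5.72 in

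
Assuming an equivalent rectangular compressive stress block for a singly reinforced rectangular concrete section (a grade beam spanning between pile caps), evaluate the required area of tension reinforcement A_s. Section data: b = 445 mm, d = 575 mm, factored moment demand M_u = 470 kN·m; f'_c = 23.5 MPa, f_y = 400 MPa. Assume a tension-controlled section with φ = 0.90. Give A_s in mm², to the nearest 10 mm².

A_s ≈ 2520 mm²

M_n = M_u/φ = 470/0.90 = 522.222 kN·m.
With M_n = 0.85 f'_c a b (d − a/2), solve the quadratic for a:
a = d − √(d² − 2M_n/(0.85 f'_c b)) = 575 − √(575² − 2 × 522.222×10⁶/(0.85 × 23.5 × 445)) = 113.35 mm.
A_s = 0.85 f'_c a b / f_y = 0.85 × 23.5 × 113.35 × 445 / 400 = 2518.9 mm².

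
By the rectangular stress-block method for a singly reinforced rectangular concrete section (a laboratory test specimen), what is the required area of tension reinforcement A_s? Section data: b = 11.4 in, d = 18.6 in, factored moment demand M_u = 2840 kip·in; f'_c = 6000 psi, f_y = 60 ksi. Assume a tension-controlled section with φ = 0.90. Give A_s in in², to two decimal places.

A_s ≈ 3.09 in²

M_n = M_u/φ = 2840/0.90 = 3155.56 kip·in.
From M_n = 0.85 f'_c a b (d − a/2):
a = d − √(d² − 2M_n/(0.85 f'_c b)) = 18.6 − √(18.6² − 2 × 3155.56/(0.85 × 6 × 11.4)) = 3.192 in.
A_s = 0.85 f'_c a b / f_y = 0.85 × 6 × 3.192 × 11.4 / 60 = 3.093 in².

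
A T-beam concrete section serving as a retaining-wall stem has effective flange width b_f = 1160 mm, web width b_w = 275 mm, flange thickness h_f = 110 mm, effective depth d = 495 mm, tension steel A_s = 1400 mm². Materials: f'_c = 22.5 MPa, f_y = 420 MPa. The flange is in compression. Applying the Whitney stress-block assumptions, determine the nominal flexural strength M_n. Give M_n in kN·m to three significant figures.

M_n ≈ 283 kN·m

Tension: T = A_s f_y = 1400 × 420 = 588000 N.
Try a within the flange: a = T/(0.85 f'_c b_f) = 588000/(0.85 × 22.5 × 1160) = 26.50 mm.
Since a = 26.50 ≤ h_f = 110 mm, the stress block lies entirely in the flange; analyse as a rectangular beam of width b_f.
M_n = T(d − a/2) = 588000 × (495 − 13.25) = 283.27 × 10⁶ N·mm.
M_n = 283.27 kN·m.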